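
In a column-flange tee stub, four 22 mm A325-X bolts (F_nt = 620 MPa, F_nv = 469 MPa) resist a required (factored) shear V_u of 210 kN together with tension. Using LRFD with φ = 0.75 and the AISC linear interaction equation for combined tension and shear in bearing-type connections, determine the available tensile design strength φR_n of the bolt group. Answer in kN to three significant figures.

642 kN

A_b = π·22²/4 = 380.1 mm²; f_rv = 210 × 1000 / (4 × 380.1) = 138.1 MPa.
F'_nt = 1.3 F_nt − (F_nt / φF_nv) f_rv = 1.3·620 − (620/(0.75·469))·138.1 = 562.6 MPa, capped at F_nt → F'_nt = 562.6 MPa.
R_n = F'_nt · A_b · n = 562.6 × 380.1 × 4 / 1000 = 855.4 kN.
Design strength φR_n = 0.75 × 855.4 = 642 kN.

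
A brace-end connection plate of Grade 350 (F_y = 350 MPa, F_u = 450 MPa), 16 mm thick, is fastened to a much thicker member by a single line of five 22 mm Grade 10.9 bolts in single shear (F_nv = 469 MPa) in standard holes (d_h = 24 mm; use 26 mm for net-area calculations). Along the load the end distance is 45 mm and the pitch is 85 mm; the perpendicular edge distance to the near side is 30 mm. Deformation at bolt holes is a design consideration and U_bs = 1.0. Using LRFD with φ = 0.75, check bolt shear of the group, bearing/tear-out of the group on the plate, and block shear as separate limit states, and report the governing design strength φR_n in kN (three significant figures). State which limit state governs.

669 kN (bolt shear governs)

Bolt shear: A_b = π·22²/4 = 380.1 mm²; R_n = 469 × 380.1 × 5 × 1 / 1000 = 891.4 kN → 0.75 × 891.4 = 669 kN.
Bearing: edge l_c = 33, r_n = 285.1 kN; interior l_c = 61, r_n = 380.2 kN; R_n = 285.1 + 4·380.2 = 1806 kN → 1350 kN.
Block shear: A_gv = 6160, A_nv = 4288, A_nt = 272 mm²; R_n = min(0.6F_uA_nv, 0.6F_yA_gv) + U_bs·F_u·A_nt = 1280 kN → 960 kN.
Bolt shear governs: 669 kN.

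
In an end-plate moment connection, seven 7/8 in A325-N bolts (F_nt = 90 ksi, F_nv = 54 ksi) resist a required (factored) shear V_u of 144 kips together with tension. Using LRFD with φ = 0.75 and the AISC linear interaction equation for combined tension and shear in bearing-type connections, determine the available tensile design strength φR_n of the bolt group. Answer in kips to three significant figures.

129 kips

A_b = π·0.875²/4 = 0.6013 in²; f_rv = 144 / (7 × 0.6013) = 34.21 ksi.
F'_nt = 1.3 F_nt − (F_nt / φF_nv) f_rv = 1.3·90 − (90/(0.75·54))·34.21 = 40.98 ksi, capped at F_nt → F'_nt = 40.98 ksi.
R_n = F'_nt · A_b · n = 40.98 × 0.6013 × 7 = 172.5 kips.
Design strength φR_n = 0.75 × 172.5 = 129 kips.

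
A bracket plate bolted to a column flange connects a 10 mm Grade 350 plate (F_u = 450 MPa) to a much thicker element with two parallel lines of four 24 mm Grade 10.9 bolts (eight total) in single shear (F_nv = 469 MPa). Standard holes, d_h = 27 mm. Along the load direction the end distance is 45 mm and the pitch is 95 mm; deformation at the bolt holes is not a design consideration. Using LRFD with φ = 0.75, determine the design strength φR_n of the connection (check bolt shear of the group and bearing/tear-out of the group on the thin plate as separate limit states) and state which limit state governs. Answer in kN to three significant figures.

1270 kN (bolt shear governs)

Bolt shear: A_b = π·24²/4 = 452.4 mm²; R_n = 469 × 452.4 × 8 × 1 / 1000 = 1697 kN → 0.75 × 1697 = 1270 kN.
Bearing (1.5 l_c t F_u ≤ 3.0 d t F_u): upper limit = 3.0·24·10·450 / 1000 = 324 kN.
  Edge l_c = 45 − 27/2 = 31.5 → r_n = 212.6 kN; interior l_c = 95 − 27 = 68 → r_n = 324 kN.
  R_n,bearing = 2·212.6 + 6·324 = 2369 kN → 0.75 × 2369 = 1780 kN.
Bolt shear governs: 1270 kN.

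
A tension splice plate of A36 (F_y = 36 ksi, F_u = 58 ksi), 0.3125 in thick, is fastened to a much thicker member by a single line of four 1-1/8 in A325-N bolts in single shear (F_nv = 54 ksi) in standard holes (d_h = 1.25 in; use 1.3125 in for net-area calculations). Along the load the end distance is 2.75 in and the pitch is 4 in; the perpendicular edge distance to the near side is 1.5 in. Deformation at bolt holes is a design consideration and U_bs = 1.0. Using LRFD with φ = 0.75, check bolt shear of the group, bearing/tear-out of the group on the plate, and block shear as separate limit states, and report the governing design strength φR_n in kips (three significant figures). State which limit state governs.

Bolt shear: A_b = π·1.125²/4 = 0.994 in²; R_n = 54 × 0.994 × 4 × 1 = 214.7 kips → 0.75 × 214.7 = 161 kips.
Bearing: edge l_c = 2.125, r_n = 46.22 kips; interior l_c = 2.75, r_n = 48.94 kips; R_n = 46.22 + 3·48.94 = 193 kips → 145 kips.
Block shear: A_gv = 4.609, A_nv = 3.174, A_nt = 0.2637 in²; R_n = min(0.6F_uA_nv, 0.6F_yA_gv) + U_bs·F_u·A_nt = 114.9 kips → 86.1 kips.
Block shear governs: 86.1 kips.

86.1 kips (block shear governs)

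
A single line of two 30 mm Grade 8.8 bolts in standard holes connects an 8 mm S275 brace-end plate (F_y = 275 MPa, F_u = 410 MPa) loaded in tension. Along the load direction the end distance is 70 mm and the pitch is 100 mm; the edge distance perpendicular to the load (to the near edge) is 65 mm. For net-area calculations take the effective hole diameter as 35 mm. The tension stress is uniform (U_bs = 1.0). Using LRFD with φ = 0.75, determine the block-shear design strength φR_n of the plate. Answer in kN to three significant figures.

285 kN

Shear plane L_v = 70 + 1·100 = 170 mm; A_gv = 170 × 8 = 1360 mm².
A_nv = (170 − 1.5·35) × 8 = 940 mm².
A_nt = (65 − 0.5·35) × 8 = 380 mm².
0.6 F_u A_nv = 231.2 kN; 0.6 F_y A_gv = 224.4 kN → shear yielding governs the shear term.
R_n = 224.4 + 1.0 × 410 × 380 / 1000 = 380.2 kN.
Design strength φR_n = 0.75 × 380.2 = 285 kN.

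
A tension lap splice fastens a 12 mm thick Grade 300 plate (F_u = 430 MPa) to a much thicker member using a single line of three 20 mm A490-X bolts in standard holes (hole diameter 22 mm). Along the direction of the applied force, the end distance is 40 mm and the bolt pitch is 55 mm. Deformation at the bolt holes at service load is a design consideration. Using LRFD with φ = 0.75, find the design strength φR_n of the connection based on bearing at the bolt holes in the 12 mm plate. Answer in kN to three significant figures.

Per bolt r_n = 1.2 l_c t F_u ≤ 2.4 d t F_u; upper limit = 2.4 × 20 × 12 × 430 / 1000 = 247.7 kN.
Edge bolt: l_c = 40 − 22/2 = 29 mm → 1.2 × 29 × 12 × 430 / 1000 = 179.6 → r_n = 179.6 kN.
Interior bolts: l_c = 55 − 22 = 33 mm → 1.2 × 33 × 12 × 430 / 1000 = 204.3 → r_n = 204.3 kN.
R_n = 1 × 179.6 + 2 × 204.3 = 588.2 kN.
Design strength φR_n = 0.75 × 588.2 = 441 kN.

441 kN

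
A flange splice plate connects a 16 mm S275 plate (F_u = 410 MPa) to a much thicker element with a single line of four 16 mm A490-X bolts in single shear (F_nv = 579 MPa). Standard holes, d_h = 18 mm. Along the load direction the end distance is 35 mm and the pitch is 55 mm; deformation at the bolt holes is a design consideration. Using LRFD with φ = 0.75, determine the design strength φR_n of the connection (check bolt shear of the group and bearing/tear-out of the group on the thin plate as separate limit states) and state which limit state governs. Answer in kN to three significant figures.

Bolt shear: A_b = π·16²/4 = 201.1 mm²; R_n = 579 × 201.1 × 4 × 1 / 1000 = 465.7 kN → 0.75 × 465.7 = 349 kN.
Bearing (1.2 l_c t F_u ≤ 2.4 d t F_u): upper limit = 2.4·16·16·410 / 1000 = 251.9 kN.
  Edge l_c = 35 − 18/2 = 26 → r_n = 204.7 kN; interior l_c = 55 − 18 = 37 → r_n = 251.9 kN.
  R_n,bearing = 1·204.7 + 3·251.9 = 960.4 kN → 0.75 × 960.4 = 720 kN.
Bolt shear governs: 349 kN.

349 kN (bolt shear governs)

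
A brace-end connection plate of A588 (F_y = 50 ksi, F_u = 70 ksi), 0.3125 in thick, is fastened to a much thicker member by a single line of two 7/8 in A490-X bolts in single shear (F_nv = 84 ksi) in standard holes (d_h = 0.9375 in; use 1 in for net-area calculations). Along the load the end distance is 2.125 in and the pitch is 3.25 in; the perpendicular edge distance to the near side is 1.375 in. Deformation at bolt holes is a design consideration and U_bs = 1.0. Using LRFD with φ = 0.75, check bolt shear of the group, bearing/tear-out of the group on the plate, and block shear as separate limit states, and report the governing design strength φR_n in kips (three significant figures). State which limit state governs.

Bolt shear: A_b = π·0.875²/4 = 0.6013 in²; R_n = 84 × 0.6013 × 2 × 1 = 101 kips → 0.75 × 101 = 75.8 kips.
Bearing: edge l_c = 1.656, r_n = 43.48 kips; interior l_c = 2.312, r_n = 45.94 kips; R_n = 43.48 + 1·45.94 = 89.41 kips → 67.1 kips.
Block shear: A_gv = 1.68, A_nv = 1.211, A_nt = 0.2734 in²; R_n = min(0.6F_uA_nv, 0.6F_yA_gv) + U_bs·F_u·A_nt = 69.53 kips → 52.1 kips.
Block shear governs: 52.1 kips.

52.1 kips (block shear governs)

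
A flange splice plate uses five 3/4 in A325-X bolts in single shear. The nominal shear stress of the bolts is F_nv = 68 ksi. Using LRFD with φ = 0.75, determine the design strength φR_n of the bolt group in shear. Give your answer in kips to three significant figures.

113 kips

A_b = π × 0.75² / 4 = 0.4418 in².
R_n = F_nv · A_b · n · n_s = 68 × 0.4418 × 5 × 1 = 150.2 kips.
Design strength φR_n = 0.75 × 150.2 = 113 kips.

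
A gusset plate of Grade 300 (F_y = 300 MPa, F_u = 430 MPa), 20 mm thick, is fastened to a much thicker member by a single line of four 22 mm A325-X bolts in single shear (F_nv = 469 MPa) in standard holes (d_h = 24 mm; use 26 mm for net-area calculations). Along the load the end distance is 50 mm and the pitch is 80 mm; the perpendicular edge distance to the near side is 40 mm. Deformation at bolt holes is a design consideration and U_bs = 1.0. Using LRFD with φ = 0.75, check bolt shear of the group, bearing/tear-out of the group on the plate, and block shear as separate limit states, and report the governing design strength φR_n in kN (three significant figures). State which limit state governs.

Bolt shear: A_b = π·22²/4 = 380.1 mm²; R_n = 469 × 380.1 × 4 × 1 / 1000 = 713.1 kN → 0.75 × 713.1 = 535 kN.
Bearing: edge l_c = 38, r_n = 392.2 kN; interior l_c = 56, r_n = 454.1 kN; R_n = 392.2 + 3·454.1 = 1754 kN → 1320 kN.
Block shear: A_gv = 5800, A_nv = 3980, A_nt = 540 mm²; R_n = min(0.6F_uA_nv, 0.6F_yA_gv) + U_bs·F_u·A_nt = 1259 kN → 944 kN.
Bolt shear governs: 535 kN.

535 kN (bolt shear governs)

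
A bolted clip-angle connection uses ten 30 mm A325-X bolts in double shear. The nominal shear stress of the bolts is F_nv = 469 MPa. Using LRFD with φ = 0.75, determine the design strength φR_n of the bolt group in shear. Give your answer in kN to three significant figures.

A_b = π × 30² / 4 = 706.9 mm².
R_n = F_nv · A_b · n · n_s = 469 × 706.9 × 10 × 2 / 1000 = 6630 kN.
Design strength φR_n = 0.75 × 6630 = 4970 kN.

4970 kN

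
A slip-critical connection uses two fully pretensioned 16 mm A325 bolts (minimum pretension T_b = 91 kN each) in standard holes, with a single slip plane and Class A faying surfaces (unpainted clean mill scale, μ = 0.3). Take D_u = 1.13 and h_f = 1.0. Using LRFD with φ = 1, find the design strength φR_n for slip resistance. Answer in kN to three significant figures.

61.7 kN

R_n = μ · D_u · h_f · T_b · n_s · n_b = 0.3 × 1.13 × 1.0 × 91 × 1 × 2 = 61.7 kN.
Design strength φR_n = 1 × 61.7 = 61.7 kN.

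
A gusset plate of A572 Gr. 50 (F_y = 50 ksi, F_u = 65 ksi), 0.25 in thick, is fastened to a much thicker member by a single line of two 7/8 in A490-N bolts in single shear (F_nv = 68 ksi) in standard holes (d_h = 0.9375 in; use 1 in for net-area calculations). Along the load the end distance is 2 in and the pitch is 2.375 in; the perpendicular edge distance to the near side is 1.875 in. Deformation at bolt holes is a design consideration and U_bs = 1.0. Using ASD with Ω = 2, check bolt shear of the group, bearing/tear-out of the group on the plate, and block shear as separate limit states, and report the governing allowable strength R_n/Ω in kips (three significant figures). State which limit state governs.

Bolt shear: A_b = π·0.875²/4 = 0.6013 in²; R_n = 68 × 0.6013 × 2 × 1 = 81.78 kips → 81.78 / 2 = 40.9 kips.
Bearing: edge l_c = 1.531, r_n = 29.86 kips; interior l_c = 1.438, r_n = 28.03 kips; R_n = 29.86 + 1·28.03 = 57.89 kips → 28.9 kips.
Block shear: A_gv = 1.094, A_nv = 0.7188, A_nt = 0.3438 in²; R_n = min(0.6F_uA_nv, 0.6F_yA_gv) + U_bs·F_u·A_nt = 50.38 kips → 25.2 kips.
Block shear governs: 25.2 kips.

25.2 kips (block shear governs)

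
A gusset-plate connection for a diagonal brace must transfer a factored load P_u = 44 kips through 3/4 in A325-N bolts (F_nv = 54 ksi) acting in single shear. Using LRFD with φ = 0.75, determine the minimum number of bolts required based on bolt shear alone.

A_b = π·0.75²/4 = 0.4418 in².
Per-bolt design strength φR_n = 0.75 × 54 × 0.4418 × 1 = 17.89 kips.
n ≥ 44 / 17.89 = 2.459 → use 3 bolts.

3 bolts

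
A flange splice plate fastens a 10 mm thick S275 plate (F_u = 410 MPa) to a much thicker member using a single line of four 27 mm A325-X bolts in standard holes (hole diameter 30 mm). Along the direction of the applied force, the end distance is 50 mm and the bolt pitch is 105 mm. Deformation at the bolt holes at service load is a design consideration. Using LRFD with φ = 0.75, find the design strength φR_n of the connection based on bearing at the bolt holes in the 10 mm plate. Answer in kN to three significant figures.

Per bolt r_n = 1.2 l_c t F_u ≤ 2.4 d t F_u; upper limit = 2.4 × 27 × 10 × 410 / 1000 = 265.7 kN.
Edge bolt: l_c = 50 − 30/2 = 35 mm → 1.2 × 35 × 10 × 410 / 1000 = 172.2 → r_n = 172.2 kN.
Interior bolts: l_c = 105 − 30 = 75 mm → 1.2 × 75 × 10 × 410 / 1000 = 369 → r_n = 265.7 kN.
R_n = 1 × 172.2 + 3 × 265.7 = 969.2 kN.
Design strength φR_n = 0.75 × 969.2 = 727 kN.

727 kN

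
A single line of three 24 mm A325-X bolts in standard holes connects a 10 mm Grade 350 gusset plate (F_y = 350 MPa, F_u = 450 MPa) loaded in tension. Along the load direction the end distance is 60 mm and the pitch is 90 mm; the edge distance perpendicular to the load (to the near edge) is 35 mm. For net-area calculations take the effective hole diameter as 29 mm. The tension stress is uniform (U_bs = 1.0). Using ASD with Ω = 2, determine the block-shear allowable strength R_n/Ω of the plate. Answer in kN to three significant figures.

Shear plane L_v = 60 + 2·90 = 240 mm; A_gv = 240 × 10 = 2400 mm².
A_nv = (240 − 2.5·29) × 10 = 1675 mm².
A_nt = (35 − 0.5·29) × 10 = 205 mm².
0.6 F_u A_nv = 452.2 kN; 0.6 F_y A_gv = 504 kN → shear rupture governs the shear term.
R_n = 452.2 + 1.0 × 450 × 205 / 1000 = 544.5 kN.
Allowable strength R_n/Ω = 544.5 / 2 = 272 kN.

272 kN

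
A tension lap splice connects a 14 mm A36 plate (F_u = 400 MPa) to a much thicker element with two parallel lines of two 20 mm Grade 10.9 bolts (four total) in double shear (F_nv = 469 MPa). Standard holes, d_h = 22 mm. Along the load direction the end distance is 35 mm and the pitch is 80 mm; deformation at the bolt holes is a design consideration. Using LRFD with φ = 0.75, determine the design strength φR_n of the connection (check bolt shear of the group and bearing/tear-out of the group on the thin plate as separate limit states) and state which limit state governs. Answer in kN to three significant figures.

Bolt shear: A_b = π·20²/4 = 314.2 mm²; R_n = 469 × 314.2 × 4 × 2 / 1000 = 1179 kN → 0.75 × 1179 = 884 kN.
Bearing (1.2 l_c t F_u ≤ 2.4 d t F_u): upper limit = 2.4·20·14·400 / 1000 = 268.8 kN.
  Edge l_c = 35 − 22/2 = 24 → r_n = 161.3 kN; interior l_c = 80 − 22 = 58 → r_n = 268.8 kN.
  R_n,bearing = 2·161.3 + 2·268.8 = 860.2 kN → 0.75 × 860.2 = 645 kN.
Bearing governs: 645 kN.

645 kN (bearing governs)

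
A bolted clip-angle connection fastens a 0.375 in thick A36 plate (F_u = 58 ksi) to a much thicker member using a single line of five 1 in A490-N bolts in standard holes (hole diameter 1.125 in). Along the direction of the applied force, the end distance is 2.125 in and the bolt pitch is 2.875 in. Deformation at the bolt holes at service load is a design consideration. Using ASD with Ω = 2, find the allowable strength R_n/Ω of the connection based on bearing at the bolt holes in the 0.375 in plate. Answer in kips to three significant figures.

112 kips

Per bolt r_n = 1.2 l_c t F_u ≤ 2.4 d t F_u; upper limit = 2.4 × 1 × 0.375 × 58 = 52.2 kips.
Edge bolt: l_c = 2.125 − 1.125/2 = 1.562 in → 1.2 × 1.562 × 0.375 × 58 = 40.78 → r_n = 40.78 kips.
Interior bolts: l_c = 2.875 − 1.125 = 1.75 in → 1.2 × 1.75 × 0.375 × 58 = 45.68 → r_n = 45.68 kips.
R_n = 1 × 40.78 + 4 × 45.68 = 223.5 kips.
Allowable strength R_n/Ω = 223.5 / 2 = 112 kips.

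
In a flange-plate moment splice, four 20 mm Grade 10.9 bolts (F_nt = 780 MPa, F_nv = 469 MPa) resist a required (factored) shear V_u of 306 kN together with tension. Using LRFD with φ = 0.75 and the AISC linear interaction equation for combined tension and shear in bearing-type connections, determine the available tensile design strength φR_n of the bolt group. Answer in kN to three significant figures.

447 kN

A_b = π·20²/4 = 314.2 mm²; f_rv = 306 × 1000 / (4 × 314.2) = 243.5 MPa.
F'_nt = 1.3 F_nt − (F_nt / φF_nv) f_rv = 1.3·780 − (780/(0.75·469))·243.5 = 474 MPa, capped at F_nt → F'_nt = 474 MPa.
R_n = F'_nt · A_b · n = 474 × 314.2 × 4 / 1000 = 595.7 kN.
Design strength φR_n = 0.75 × 595.7 = 447 kN.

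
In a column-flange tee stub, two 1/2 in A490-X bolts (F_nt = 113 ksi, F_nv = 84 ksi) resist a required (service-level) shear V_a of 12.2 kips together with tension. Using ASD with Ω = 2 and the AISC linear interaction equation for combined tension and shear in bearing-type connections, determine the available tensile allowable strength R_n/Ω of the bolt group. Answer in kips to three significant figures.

12.4 kips

A_b = π·0.5²/4 = 0.1963 in²; f_rv = 12.2 / (2 × 0.1963) = 31.07 ksi.
F'_nt = 1.3 F_nt − (Ω F_nt / F_nv) f_rv = 1.3·113 − (2·113/84)·31.07 = 63.31 ksi, capped at F_nt → F'_nt = 63.31 ksi.
R_n = F'_nt · A_b · n = 63.31 × 0.1963 × 2 = 24.86 kips.
Allowable strength R_n/Ω = 24.86 / 2 = 12.4 kips.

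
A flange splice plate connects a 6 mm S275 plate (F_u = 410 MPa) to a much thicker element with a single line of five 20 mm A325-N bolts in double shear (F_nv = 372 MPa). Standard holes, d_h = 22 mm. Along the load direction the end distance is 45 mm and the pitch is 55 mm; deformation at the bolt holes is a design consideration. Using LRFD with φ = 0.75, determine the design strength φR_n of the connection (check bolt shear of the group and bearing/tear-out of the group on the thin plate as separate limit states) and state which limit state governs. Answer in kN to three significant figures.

Bolt shear: A_b = π·20²/4 = 314.2 mm²; R_n = 372 × 314.2 × 5 × 2 / 1000 = 1169 kN → 0.75 × 1169 = 877 kN.
Bearing (1.2 l_c t F_u ≤ 2.4 d t F_u): upper limit = 2.4·20·6·410 / 1000 = 118.1 kN.
  Edge l_c = 45 − 22/2 = 34 → r_n = 100.4 kN; interior l_c = 55 − 22 = 33 → r_n = 97.42 kN.
  R_n,bearing = 1·100.4 + 4·97.42 = 490 kN → 0.75 × 490 = 368 kN.
Bearing governs: 368 kN.

368 kN (bearing governs)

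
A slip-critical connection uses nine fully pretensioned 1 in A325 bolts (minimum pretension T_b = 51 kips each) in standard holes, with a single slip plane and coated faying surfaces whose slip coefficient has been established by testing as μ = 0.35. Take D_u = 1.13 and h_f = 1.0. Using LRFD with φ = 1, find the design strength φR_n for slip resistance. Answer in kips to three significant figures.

182 kips

R_n = μ · D_u · h_f · T_b · n_s · n_b = 0.35 × 1.13 × 1.0 × 51 × 1 × 9 = 181.5 kips.
Design strength φR_n = 1 × 181.5 = 182 kips.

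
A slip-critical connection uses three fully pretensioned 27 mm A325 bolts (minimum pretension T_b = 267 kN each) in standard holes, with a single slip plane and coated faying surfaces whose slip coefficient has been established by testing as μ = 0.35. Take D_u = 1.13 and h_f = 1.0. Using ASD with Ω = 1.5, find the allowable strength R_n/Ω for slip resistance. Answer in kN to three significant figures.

R_n = μ · D_u · h_f · T_b · n_s · n_b = 0.35 × 1.13 × 1.0 × 267 × 1 × 3 = 316.8 kN.
Allowable strength R_n/Ω = 316.8 / 1.5 = 211 kN.

211 kN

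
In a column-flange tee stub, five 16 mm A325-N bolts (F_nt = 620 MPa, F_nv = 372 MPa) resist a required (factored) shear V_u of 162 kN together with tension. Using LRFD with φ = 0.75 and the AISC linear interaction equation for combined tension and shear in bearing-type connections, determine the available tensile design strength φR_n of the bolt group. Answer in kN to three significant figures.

338 kN

A_b = π·16²/4 = 201.1 mm²; f_rv = 162 × 1000 / (5 × 201.1) = 161.1 MPa.
F'_nt = 1.3 F_nt − (F_nt / φF_nv) f_rv = 1.3·620 − (620/(0.75·372))·161.1 = 447.9 MPa, capped at F_nt → F'_nt = 447.9 MPa.
R_n = F'_nt · A_b · n = 447.9 × 201.1 × 5 / 1000 = 450.3 kN.
Design strength φR_n = 0.75 × 450.3 = 338 kN.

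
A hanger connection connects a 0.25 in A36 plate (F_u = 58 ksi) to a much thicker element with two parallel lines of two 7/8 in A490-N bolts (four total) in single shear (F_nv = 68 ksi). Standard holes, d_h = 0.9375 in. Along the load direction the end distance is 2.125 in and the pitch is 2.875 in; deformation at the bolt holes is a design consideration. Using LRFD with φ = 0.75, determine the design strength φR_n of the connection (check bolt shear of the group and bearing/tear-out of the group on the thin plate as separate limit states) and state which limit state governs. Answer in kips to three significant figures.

88.9 kips (bearing governs)

Bolt shear: A_b = π·0.875²/4 = 0.6013 in²; R_n = 68 × 0.6013 × 4 × 1 = 163.6 kips → 0.75 × 163.6 = 123 kips.
Bearing (1.2 l_c t F_u ≤ 2.4 d t F_u): upper limit = 2.4·0.875·0.25·58 = 30.45 kips.
  Edge l_c = 2.125 − 0.9375/2 = 1.656 → r_n = 28.82 kips; interior l_c = 2.875 − 0.9375 = 1.938 → r_n = 30.45 kips.
  R_n,bearing = 2·28.82 + 2·30.45 = 118.5 kips → 0.75 × 118.5 = 88.9 kips.
Bearing governs: 88.9 kips.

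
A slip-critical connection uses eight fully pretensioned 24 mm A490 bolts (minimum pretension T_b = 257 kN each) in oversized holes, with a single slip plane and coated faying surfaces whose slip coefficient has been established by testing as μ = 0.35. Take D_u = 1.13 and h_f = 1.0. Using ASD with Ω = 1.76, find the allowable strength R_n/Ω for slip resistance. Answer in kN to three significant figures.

462 kN

R_n = μ · D_u · h_f · T_b · n_s · n_b = 0.35 × 1.13 × 1.0 × 257 × 1 × 8 = 813.1 kN.
Allowable strength R_n/Ω = 813.1 / 1.76 = 462 kN.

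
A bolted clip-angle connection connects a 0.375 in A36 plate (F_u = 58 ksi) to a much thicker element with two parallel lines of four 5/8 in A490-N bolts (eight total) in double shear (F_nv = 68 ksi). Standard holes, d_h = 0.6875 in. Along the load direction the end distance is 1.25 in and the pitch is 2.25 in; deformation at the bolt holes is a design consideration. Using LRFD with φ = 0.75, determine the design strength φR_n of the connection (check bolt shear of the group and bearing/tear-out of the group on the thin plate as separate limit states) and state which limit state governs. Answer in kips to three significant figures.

Bolt shear: A_b = π·0.625²/4 = 0.3068 in²; R_n = 68 × 0.3068 × 8 × 2 = 333.8 kips → 0.75 × 333.8 = 250 kips.
Bearing (1.2 l_c t F_u ≤ 2.4 d t F_u): upper limit = 2.4·0.625·0.375·58 = 32.62 kips.
  Edge l_c = 1.25 − 0.6875/2 = 0.9062 → r_n = 23.65 kips; interior l_c = 2.25 − 0.6875 = 1.562 → r_n = 32.62 kips.
  R_n,bearing = 2·23.65 + 6·32.62 = 243.1 kips → 0.75 × 243.1 = 182 kips.
Bearing governs: 182 kips.

182 kips (bearing governs)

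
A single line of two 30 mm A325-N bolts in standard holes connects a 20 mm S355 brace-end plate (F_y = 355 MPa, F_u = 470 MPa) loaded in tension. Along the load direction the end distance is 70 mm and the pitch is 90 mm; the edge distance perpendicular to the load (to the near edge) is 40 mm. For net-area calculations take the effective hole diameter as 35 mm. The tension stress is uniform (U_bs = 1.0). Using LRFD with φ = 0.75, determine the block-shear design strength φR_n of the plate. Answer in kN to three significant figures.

613 kN

Shear plane L_v = 70 + 1·90 = 160 mm; A_gv = 160 × 20 = 3200 mm².
A_nv = (160 − 1.5·35) × 20 = 2150 mm².
A_nt = (40 − 0.5·35) × 20 = 450 mm².
0.6 F_u A_nv = 606.3 kN; 0.6 F_y A_gv = 681.6 kN → shear rupture governs the shear term.
R_n = 606.3 + 1.0 × 470 × 450 / 1000 = 817.8 kN.
Design strength φR_n = 0.75 × 817.8 = 613 kN.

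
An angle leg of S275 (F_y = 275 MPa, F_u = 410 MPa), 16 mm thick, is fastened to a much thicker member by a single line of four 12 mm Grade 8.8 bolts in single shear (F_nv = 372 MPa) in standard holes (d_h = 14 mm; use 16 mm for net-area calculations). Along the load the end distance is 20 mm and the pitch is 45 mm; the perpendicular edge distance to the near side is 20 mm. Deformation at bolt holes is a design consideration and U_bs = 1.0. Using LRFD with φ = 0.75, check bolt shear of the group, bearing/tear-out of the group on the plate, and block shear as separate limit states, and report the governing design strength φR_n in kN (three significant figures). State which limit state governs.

126 kN (bolt shear governs)

Bolt shear: A_b = π·12²/4 = 113.1 mm²; R_n = 372 × 113.1 × 4 × 1 / 1000 = 168.3 kN → 0.75 × 168.3 = 126 kN.
Bearing: edge l_c = 13, r_n = 102.3 kN; interior l_c = 31, r_n = 188.9 kN; R_n = 102.3 + 3·188.9 = 669.1 kN → 502 kN.
Block shear: A_gv = 2480, A_nv = 1584, A_nt = 192 mm²; R_n = min(0.6F_uA_nv, 0.6F_yA_gv) + U_bs·F_u·A_nt = 468.4 kN → 351 kN.
Bolt shear governs: 126 kN.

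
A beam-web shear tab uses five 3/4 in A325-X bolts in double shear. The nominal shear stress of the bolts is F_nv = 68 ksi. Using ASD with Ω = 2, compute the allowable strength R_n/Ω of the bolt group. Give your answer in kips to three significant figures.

150 kips

A_b = π × 0.75² / 4 = 0.4418 in².
R_n = F_nv · A_b · n · n_s = 68 × 0.4418 × 5 × 2 = 300.4 kips.
Allowable strength R_n/Ω = 300.4 / 2 = 150 kips.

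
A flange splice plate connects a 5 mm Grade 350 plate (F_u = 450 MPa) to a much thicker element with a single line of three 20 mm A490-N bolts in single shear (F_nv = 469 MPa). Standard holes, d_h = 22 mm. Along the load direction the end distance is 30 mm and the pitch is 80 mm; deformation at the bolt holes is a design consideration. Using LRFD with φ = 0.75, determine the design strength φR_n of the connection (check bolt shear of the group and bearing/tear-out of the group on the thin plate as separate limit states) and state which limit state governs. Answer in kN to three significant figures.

200 kN (bearing governs)

Bolt shear: A_b = π·20²/4 = 314.2 mm²; R_n = 469 × 314.2 × 3 × 1 / 1000 = 442 kN → 0.75 × 442 = 332 kN.
Bearing (1.2 l_c t F_u ≤ 2.4 d t F_u): upper limit = 2.4·20·5·450 / 1000 = 108 kN.
  Edge l_c = 30 − 22/2 = 19 → r_n = 51.3 kN; interior l_c = 80 − 22 = 58 → r_n = 108 kN.
  R_n,bearing = 1·51.3 + 2·108 = 267.3 kN → 0.75 × 267.3 = 200 kN.
Bearing governs: 200 kN.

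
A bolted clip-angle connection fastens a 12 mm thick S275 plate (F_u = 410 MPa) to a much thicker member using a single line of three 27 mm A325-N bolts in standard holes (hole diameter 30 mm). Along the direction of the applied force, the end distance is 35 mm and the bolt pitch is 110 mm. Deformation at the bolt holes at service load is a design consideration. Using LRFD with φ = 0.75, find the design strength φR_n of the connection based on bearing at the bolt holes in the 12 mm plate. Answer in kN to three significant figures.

567 kN

Per bolt r_n = 1.2 l_c t F_u ≤ 2.4 d t F_u; upper limit = 2.4 × 27 × 12 × 410 / 1000 = 318.8 kN.
Edge bolt: l_c = 35 − 30/2 = 20 mm → 1.2 × 20 × 12 × 410 / 1000 = 118.1 → r_n = 118.1 kN.
Interior bolts: l_c = 110 − 30 = 80 mm → 1.2 × 80 × 12 × 410 / 1000 = 472.3 → r_n = 318.8 kN.
R_n = 1 × 118.1 + 2 × 318.8 = 755.7 kN.
Design strength φR_n = 0.75 × 755.7 = 567 kN.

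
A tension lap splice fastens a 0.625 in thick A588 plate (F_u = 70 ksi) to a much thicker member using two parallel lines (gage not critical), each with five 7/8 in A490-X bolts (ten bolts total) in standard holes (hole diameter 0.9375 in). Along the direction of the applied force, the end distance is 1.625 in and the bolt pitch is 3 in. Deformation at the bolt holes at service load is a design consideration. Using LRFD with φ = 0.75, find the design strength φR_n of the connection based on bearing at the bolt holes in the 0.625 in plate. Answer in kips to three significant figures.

642 kips

Per bolt r_n = 1.2 l_c t F_u ≤ 2.4 d t F_u; upper limit = 2.4 × 0.875 × 0.625 × 70 = 91.88 kips.
Edge bolt: l_c = 1.625 − 0.9375/2 = 1.156 in → 1.2 × 1.156 × 0.625 × 70 = 60.7 → r_n = 60.7 kips.
Interior bolts: l_c = 3 − 0.9375 = 2.062 in → 1.2 × 2.062 × 0.625 × 70 = 108.3 → r_n = 91.88 kips.
R_n = 2 × 60.7 + 8 × 91.88 = 856.4 kips.
Design strength φR_n = 0.75 × 856.4 = 642 kips.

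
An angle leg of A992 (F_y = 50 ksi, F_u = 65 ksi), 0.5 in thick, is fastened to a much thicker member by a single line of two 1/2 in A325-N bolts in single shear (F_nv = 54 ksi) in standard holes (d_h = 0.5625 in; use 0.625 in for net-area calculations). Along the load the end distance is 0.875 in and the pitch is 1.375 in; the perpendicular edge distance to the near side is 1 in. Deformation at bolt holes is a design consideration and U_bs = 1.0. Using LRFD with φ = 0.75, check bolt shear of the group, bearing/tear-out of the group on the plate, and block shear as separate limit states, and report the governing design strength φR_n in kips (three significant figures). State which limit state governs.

15.9 kips (bolt shear governs)

Bolt shear: A_b = π·0.5²/4 = 0.1963 in²; R_n = 54 × 0.1963 × 2 × 1 = 21.21 kips → 0.75 × 21.21 = 15.9 kips.
Bearing: edge l_c = 0.5938, r_n = 23.16 kips; interior l_c = 0.8125, r_n = 31.69 kips; R_n = 23.16 + 1·31.69 = 54.84 kips → 41.1 kips.
Block shear: A_gv = 1.125, A_nv = 0.6562, A_nt = 0.3438 in²; R_n = min(0.6F_uA_nv, 0.6F_yA_gv) + U_bs·F_u·A_nt = 47.94 kips → 36 kips.
Bolt shear governs: 15.9 kips.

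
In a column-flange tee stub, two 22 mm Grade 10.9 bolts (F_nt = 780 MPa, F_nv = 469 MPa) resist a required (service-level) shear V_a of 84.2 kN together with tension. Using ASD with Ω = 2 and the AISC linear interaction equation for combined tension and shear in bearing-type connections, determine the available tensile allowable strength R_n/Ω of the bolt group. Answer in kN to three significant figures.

A_b = π·22²/4 = 380.1 mm²; f_rv = 84.2 × 1000 / (2 × 380.1) = 110.8 MPa.
F'_nt = 1.3 F_nt − (Ω F_nt / F_nv) f_rv = 1.3·780 − (2·780/469)·110.8 = 645.6 MPa, capped at F_nt → F'_nt = 645.6 MPa.
R_n = F'_nt · A_b · n = 645.6 × 380.1 × 2 / 1000 = 490.8 kN.
Allowable strength R_n/Ω = 490.8 / 2 = 245 kN.

245 kN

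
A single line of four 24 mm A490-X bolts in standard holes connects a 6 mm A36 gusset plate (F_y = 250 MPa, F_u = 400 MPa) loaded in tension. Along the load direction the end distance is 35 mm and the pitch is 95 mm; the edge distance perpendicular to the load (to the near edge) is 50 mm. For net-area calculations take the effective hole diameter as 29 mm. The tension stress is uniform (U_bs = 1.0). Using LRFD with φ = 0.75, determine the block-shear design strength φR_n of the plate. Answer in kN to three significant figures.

280 kN

Shear plane L_v = 35 + 3·95 = 320 mm; A_gv = 320 × 6 = 1920 mm².
A_nv = (320 − 3.5·29) × 6 = 1311 mm².
A_nt = (50 − 0.5·29) × 6 = 213 mm².
0.6 F_u A_nv = 314.6 kN; 0.6 F_y A_gv = 288 kN → shear yielding governs the shear term.
R_n = 288 + 1.0 × 400 × 213 / 1000 = 373.2 kN.
Design strength φR_n = 0.75 × 373.2 = 280 kN.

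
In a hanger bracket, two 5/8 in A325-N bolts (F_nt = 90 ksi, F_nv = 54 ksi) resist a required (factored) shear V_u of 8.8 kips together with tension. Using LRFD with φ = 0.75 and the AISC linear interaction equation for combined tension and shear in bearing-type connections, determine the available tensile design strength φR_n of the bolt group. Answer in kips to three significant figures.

39.2 kips

A_b = π·0.625²/4 = 0.3068 in²; f_rv = 8.8 / (2 × 0.3068) = 14.34 ksi.
F'_nt = 1.3 F_nt − (F_nt / φF_nv) f_rv = 1.3·90 − (90/(0.75·54))·14.34 = 85.13 ksi, capped at F_nt → F'_nt = 85.13 ksi.
R_n = F'_nt · A_b · n = 85.13 × 0.3068 × 2 = 52.23 kips.
Design strength φR_n = 0.75 × 52.23 = 39.2 kips.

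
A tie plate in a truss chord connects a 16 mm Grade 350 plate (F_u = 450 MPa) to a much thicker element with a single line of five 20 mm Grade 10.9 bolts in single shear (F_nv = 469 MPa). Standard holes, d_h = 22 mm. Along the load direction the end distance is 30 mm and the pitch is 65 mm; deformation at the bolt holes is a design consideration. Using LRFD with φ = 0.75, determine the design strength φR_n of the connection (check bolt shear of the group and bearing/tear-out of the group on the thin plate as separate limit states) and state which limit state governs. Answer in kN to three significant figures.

Bolt shear: A_b = π·20²/4 = 314.2 mm²; R_n = 469 × 314.2 × 5 × 1 / 1000 = 736.7 kN → 0.75 × 736.7 = 553 kN.
Bearing (1.2 l_c t F_u ≤ 2.4 d t F_u): upper limit = 2.4·20·16·450 / 1000 = 345.6 kN.
  Edge l_c = 30 − 22/2 = 19 → r_n = 164.2 kN; interior l_c = 65 − 22 = 43 → r_n = 345.6 kN.
  R_n,bearing = 1·164.2 + 4·345.6 = 1547 kN → 0.75 × 1547 = 1160 kN.
Bolt shear governs: 553 kN.

553 kN (bolt shear governs)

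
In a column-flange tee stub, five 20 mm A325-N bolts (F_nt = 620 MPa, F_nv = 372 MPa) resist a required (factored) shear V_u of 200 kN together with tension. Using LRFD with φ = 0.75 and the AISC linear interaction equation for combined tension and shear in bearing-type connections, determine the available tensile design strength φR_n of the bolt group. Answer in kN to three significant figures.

616 kN

A_b = π·20²/4 = 314.2 mm²; f_rv = 200 × 1000 / (5 × 314.2) = 127.3 MPa.
F'_nt = 1.3 F_nt − (F_nt / φF_nv) f_rv = 1.3·620 − (620/(0.75·372))·127.3 = 523.1 MPa, capped at F_nt → F'_nt = 523.1 MPa.
R_n = F'_nt · A_b · n = 523.1 × 314.2 × 5 / 1000 = 821.6 kN.
Design strength φR_n = 0.75 × 821.6 = 616 kN.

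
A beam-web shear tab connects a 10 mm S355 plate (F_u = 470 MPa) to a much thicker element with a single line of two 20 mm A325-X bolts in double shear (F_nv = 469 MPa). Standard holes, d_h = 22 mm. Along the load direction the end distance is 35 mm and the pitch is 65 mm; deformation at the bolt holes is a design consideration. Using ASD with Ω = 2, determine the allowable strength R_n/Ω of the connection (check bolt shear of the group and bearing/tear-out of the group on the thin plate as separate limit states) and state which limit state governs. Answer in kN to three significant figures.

180 kN (bearing governs)

Bolt shear: A_b = π·20²/4 = 314.2 mm²; R_n = 469 × 314.2 × 2 × 2 / 1000 = 589.4 kN → 589.4 / 2 = 295 kN.
Bearing (1.2 l_c t F_u ≤ 2.4 d t F_u): upper limit = 2.4·20·10·470 / 1000 = 225.6 kN.
  Edge l_c = 35 − 22/2 = 24 → r_n = 135.4 kN; interior l_c = 65 − 22 = 43 → r_n = 225.6 kN.
  R_n,bearing = 1·135.4 + 1·225.6 = 361 kN → 361 / 2 = 180 kN.
Bearing governs: 180 kN.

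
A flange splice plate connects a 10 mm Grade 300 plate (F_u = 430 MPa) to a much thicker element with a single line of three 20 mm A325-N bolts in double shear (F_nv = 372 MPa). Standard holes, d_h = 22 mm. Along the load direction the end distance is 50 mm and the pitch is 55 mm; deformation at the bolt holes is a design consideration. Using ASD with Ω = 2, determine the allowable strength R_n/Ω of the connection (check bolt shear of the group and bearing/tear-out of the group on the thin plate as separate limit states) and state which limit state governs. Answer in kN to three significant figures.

Bolt shear: A_b = π·20²/4 = 314.2 mm²; R_n = 372 × 314.2 × 3 × 2 / 1000 = 701.2 kN → 701.2 / 2 = 351 kN.
Bearing (1.2 l_c t F_u ≤ 2.4 d t F_u): upper limit = 2.4·20·10·430 / 1000 = 206.4 kN.
  Edge l_c = 50 − 22/2 = 39 → r_n = 201.2 kN; interior l_c = 55 − 22 = 33 → r_n = 170.3 kN.
  R_n,bearing = 1·201.2 + 2·170.3 = 541.8 kN → 541.8 / 2 = 271 kN.
Bearing governs: 271 kN.

271 kN (bearing governs)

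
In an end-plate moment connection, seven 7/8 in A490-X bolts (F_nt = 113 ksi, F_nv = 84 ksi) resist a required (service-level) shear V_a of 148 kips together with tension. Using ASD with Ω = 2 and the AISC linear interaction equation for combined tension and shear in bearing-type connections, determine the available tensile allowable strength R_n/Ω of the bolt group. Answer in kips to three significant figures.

110 kips

A_b = π·0.875²/4 = 0.6013 in²; f_rv = 148 / (7 × 0.6013) = 35.16 ksi.
F'_nt = 1.3 F_nt − (Ω F_nt / F_nv) f_rv = 1.3·113 − (2·113/84)·35.16 = 52.3 ksi, capped at F_nt → F'_nt = 52.3 ksi.
R_n = F'_nt · A_b · n = 52.3 × 0.6013 × 7 = 220.1 kips.
Allowable strength R_n/Ω = 220.1 / 2 = 110 kips.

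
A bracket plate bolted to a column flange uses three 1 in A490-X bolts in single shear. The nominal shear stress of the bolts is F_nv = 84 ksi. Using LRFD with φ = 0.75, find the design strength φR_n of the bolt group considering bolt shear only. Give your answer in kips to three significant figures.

148 kips

A_b = π × 1² / 4 = 0.7854 in².
R_n = F_nv · A_b · n · n_s = 84 × 0.7854 × 3 × 1 = 197.9 kips.
Design strength φR_n = 0.75 × 197.9 = 148 kips.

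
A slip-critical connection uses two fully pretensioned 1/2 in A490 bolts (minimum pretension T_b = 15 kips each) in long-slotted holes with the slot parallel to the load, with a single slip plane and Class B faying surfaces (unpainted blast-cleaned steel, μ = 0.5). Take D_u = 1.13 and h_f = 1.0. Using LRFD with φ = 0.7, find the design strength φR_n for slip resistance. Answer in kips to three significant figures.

11.9 kips

R_n = μ · D_u · h_f · T_b · n_s · n_b = 0.5 × 1.13 × 1.0 × 15 × 1 × 2 = 16.95 kips.
Design strength φR_n = 0.7 × 16.95 = 11.9 kips.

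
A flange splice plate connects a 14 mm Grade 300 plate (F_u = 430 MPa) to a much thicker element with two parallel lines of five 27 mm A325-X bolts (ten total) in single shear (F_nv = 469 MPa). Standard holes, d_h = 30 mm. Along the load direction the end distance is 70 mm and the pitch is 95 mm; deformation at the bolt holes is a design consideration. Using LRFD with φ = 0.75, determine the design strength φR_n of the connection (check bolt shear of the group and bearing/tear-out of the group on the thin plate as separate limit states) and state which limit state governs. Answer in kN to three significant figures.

2010 kN (bolt shear governs)

Bolt shear: A_b = π·27²/4 = 572.6 mm²; R_n = 469 × 572.6 × 10 × 1 / 1000 = 2685 kN → 0.75 × 2685 = 2010 kN.
Bearing (1.2 l_c t F_u ≤ 2.4 d t F_u): upper limit = 2.4·27·14·430 / 1000 = 390.1 kN.
  Edge l_c = 70 − 30/2 = 55 → r_n = 390.1 kN; interior l_c = 95 − 30 = 65 → r_n = 390.1 kN.
  R_n,bearing = 2·390.1 + 8·390.1 = 3901 kN → 0.75 × 3901 = 2930 kN.
Bolt shear governs: 2010 kN.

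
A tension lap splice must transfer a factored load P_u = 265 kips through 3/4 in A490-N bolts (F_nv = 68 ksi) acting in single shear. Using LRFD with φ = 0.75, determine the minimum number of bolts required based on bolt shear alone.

A_b = π·0.75²/4 = 0.4418 in².
Per-bolt design strength φR_n = 0.75 × 68 × 0.4418 × 1 = 22.53 kips.
n ≥ 265 / 22.53 = 11.76 → use 12 bolts.

12 bolts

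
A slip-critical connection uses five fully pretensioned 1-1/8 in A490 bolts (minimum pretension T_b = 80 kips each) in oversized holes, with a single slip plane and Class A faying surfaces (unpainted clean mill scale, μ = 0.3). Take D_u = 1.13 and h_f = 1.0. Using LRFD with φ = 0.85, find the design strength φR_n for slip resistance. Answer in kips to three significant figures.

115 kips

R_n = μ · D_u · h_f · T_b · n_s · n_b = 0.3 × 1.13 × 1.0 × 80 × 1 × 5 = 135.6 kips.
Design strength φR_n = 0.85 × 135.6 = 115 kips.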